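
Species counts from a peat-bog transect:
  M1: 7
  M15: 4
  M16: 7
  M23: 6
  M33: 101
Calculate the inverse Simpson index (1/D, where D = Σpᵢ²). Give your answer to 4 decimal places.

Total N = 7+4+7+6+101 = 125, so the proportions are 0.056, 0.032, 0.056, 0.048, 0.808 (working shown to 7 dp, full precision carried).
D = 0.056² + 0.032² + 0.056² + 0.048² + 0.808² = 0.0031360 + 0.0010240 + 0.0031360 + 0.0023040 + 0.6528640 = 0.6624640.
So 1/D = 1.509516, i.e. 1.5095 to 4 decimal places.

1.5095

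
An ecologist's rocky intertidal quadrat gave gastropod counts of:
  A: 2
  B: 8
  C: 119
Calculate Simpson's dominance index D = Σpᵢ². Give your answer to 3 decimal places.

0.855

Total N = 2+8+119 = 129, so the proportions are 0.0155, 0.06202, 0.92248 (working shown to 5 dp, full precision carried).
D = 0.0155² + 0.06202² + 0.92248² = 0.00024 + 0.00385 + 0.85097 = 0.85506.
To 3 decimal places, D = 0.855.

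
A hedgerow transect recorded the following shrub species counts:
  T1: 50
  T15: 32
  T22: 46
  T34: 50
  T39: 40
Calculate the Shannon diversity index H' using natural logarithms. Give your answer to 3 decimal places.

1.597

Total N = 50+32+46+50+40 = 218, so the proportions are 0.22936, 0.14679, 0.21101, 0.22936, 0.18349 (working shown to 5 dp, full precision carried).
Each pᵢ ln pᵢ term: 0.22936×(-1.47247)=-0.33772, 0.14679×(-1.91876)=-0.28165, 0.21101×(-1.55585)=-0.32830, 0.22936×(-1.47247)=-0.33772, 0.18349×(-1.69562)=-0.31112.
Sum = -1.59652, so H' = 1.597.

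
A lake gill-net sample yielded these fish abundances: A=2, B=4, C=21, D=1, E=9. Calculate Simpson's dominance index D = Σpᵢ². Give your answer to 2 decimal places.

0.40

Total N = 2+4+21+1+9 = 37, so the proportions are 0.0541, 0.1081, 0.5676, 0.027, 0.2432 (working shown to 4 dp, full precision carried).
D = 0.0541² + 0.1081² + 0.5676² + 0.027² + 0.2432² = 0.0029 + 0.0117 + 0.3221 + 0.0007 + 0.0592 = 0.3966.
To 2 decimal places, D = 0.40.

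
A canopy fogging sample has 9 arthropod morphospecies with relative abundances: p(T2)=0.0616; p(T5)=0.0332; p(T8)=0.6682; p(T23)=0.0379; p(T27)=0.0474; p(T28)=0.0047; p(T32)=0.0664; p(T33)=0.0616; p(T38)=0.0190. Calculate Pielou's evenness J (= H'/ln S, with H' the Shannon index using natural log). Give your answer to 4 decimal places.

H' = −Σ pᵢ ln pᵢ = −((-0.171685) + (-0.113053) + (-0.269397) + (-0.124039) + (-0.144529) + (-0.025193) + (-0.180081) + (-0.171685) + (-0.075303)) = 1.274964 (working shown to 6 dp, full precision carried).
With S = 9 species, ln S = 2.197225, so J = 1.274964/2.197225 = 0.580261, i.e. 0.5803 to 4 decimal places.

0.5803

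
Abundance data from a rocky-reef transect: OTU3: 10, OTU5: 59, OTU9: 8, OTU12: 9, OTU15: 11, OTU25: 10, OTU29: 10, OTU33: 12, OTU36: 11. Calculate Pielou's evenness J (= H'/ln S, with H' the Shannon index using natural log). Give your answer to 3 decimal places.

Total N = 10+59+8+9+11+10+10+12+11 = 140, so the proportions are 0.07143, 0.42143, 0.05714, 0.06429, 0.07857, 0.07143, 0.07143, 0.08571, 0.07857 (working shown to 5 dp, full precision carried).
H' = −Σ pᵢ ln pᵢ = −((-0.18850) + (-0.36416) + (-0.16355) + (-0.17643) + (-0.19987) + (-0.18850) + (-0.18850) + (-0.21058) + (-0.19987)) = 1.87996.
With S = 9 species, ln S = 2.19722, so J = 1.87996/2.19722 = 0.85561, i.e. 0.856 to 3 decimal places.

0.856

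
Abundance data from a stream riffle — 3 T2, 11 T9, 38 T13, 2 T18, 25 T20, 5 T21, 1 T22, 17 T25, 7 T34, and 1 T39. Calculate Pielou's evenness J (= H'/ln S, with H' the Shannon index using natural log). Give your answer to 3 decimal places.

0.780

Total N = 3+11+38+2+25+5+1+17+7+1 = 110, so the proportions are 0.02727, 0.1, 0.34545, 0.01818, 0.22727, 0.04545, 0.00909, 0.15455, 0.06364, 0.00909 (working shown to 5 dp, full precision carried).
H' = −Σ pᵢ ln pᵢ = −((-0.09823) + (-0.23026) + (-0.36718) + (-0.07286) + (-0.33673) + (-0.14050) + (-0.04273) + (-0.28858) + (-0.17529) + (-0.04273)) = 1.79510.
With S = 10 species, ln S = 2.30259, so J = 1.79510/2.30259 = 0.77960, i.e. 0.780 to 3 decimal places.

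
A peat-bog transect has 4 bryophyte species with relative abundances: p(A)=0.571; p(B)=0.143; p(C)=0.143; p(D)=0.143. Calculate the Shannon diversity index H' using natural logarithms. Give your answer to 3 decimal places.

Each pᵢ ln pᵢ term (working shown to 5 dp, full precision carried): 0.571×(-0.56037)=-0.31997, 0.143×(-1.94491)=-0.27812, 0.143×(-1.94491)=-0.27812, 0.143×(-1.94491)=-0.27812.
Sum = -1.15434, so H' = 1.154.

1.154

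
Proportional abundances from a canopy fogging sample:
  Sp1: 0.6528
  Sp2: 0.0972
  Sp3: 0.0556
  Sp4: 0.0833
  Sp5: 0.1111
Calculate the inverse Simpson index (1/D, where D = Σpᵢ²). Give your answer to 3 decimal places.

2.184

D = 0.6528² + 0.0972² + 0.0556² + 0.0833² + 0.1111² = 0.426148 + 0.009448 + 0.003091 + 0.006939 + 0.012343 = 0.457969 (working shown to 6 dp, full precision carried).
So 1/D = 2.18355, i.e. 2.184 to 3 decimal places.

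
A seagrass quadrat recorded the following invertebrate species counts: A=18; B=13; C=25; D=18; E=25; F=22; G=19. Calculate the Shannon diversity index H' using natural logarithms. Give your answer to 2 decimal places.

Total N = 18+13+25+18+25+22+19 = 140, so the proportions are 0.1286, 0.0929, 0.1786, 0.1286, 0.1786, 0.1571, 0.1357 (working shown to 4 dp, full precision carried).
Each pᵢ ln pᵢ term: 0.1286×(-2.0513)=-0.2637, 0.0929×(-2.3767)=-0.2207, 0.1786×(-1.7228)=-0.3076, 0.1286×(-2.0513)=-0.2637, 0.1786×(-1.7228)=-0.3076, 0.1571×(-1.8506)=-0.2908, 0.1357×(-1.9972)=-0.2710.
Sum = -1.9253, so H' = 1.93.

1.93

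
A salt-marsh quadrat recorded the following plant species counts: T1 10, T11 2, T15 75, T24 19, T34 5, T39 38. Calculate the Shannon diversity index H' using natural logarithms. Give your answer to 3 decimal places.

1.310

Total N = 10+2+75+19+5+38 = 149, so the proportions are 0.06711, 0.01342, 0.50336, 0.12752, 0.03356, 0.25503 (working shown to 5 dp, full precision carried).
Each pᵢ ln pᵢ term: 0.06711×(-2.70136)=-0.18130, 0.01342×(-4.31080)=-0.05786, 0.50336×(-0.68646)=-0.34553, 0.12752×(-2.05951)=-0.26262, 0.03356×(-3.39451)=-0.11391, 0.25503×(-1.36636)=-0.34847.
Sum = -1.30969, so H' = 1.310.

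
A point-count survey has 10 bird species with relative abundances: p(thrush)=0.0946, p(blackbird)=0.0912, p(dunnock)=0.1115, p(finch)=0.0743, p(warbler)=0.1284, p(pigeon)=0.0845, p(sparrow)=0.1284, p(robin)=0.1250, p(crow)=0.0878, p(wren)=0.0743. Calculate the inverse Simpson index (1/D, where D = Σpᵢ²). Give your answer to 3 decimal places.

9.598

D = 0.0946² + 0.0912² + 0.1115² + 0.0743² + 0.1284² + 0.0845² + 0.1284² + 0.125² + 0.0878² + 0.0743² = 0.0089492 + 0.0083174 + 0.0124323 + 0.0055205 + 0.0164866 + 0.0071403 + 0.0164866 + 0.0156250 + 0.0077088 + 0.0055205 = 0.1041870 (working shown to 7 dp, full precision carried).
So 1/D = 9.59812, i.e. 9.598 to 3 decimal places.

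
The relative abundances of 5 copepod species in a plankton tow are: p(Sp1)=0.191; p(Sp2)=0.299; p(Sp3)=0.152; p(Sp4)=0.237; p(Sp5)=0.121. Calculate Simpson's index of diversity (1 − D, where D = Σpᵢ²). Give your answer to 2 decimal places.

D = 0.191² + 0.299² + 0.152² + 0.237² + 0.121² = 0.0365 + 0.0894 + 0.0231 + 0.0562 + 0.0146 = 0.2198 (working shown to 4 dp, full precision carried).
So 1 − D = 0.7802, i.e. 0.78 to 2 decimal places.

0.78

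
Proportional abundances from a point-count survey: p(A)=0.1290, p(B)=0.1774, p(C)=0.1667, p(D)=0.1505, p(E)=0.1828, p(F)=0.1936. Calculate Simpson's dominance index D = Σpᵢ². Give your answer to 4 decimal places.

0.1694

D = 0.129² + 0.1774² + 0.1667² + 0.1505² + 0.1828² + 0.1936² = 0.016641 + 0.031471 + 0.027789 + 0.022650 + 0.033416 + 0.037481 = 0.169448 (working shown to 6 dp, full precision carried).
To 4 decimal places, D = 0.1694.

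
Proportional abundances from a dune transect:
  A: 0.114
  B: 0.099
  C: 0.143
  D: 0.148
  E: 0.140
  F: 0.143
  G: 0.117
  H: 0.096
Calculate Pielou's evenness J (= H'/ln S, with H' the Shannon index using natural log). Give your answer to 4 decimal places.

0.9939

H' = −Σ pᵢ ln pᵢ = −((-0.247557) + (-0.228951) + (-0.278122) + (-0.282760) + (-0.275256) + (-0.278122) + (-0.251033) + (-0.224967)) = 2.066769 (working shown to 6 dp, full precision carried).
With S = 8 species, ln S = 2.079442, so J = 2.066769/2.079442 = 0.993906, i.e. 0.9939 to 4 decimal places.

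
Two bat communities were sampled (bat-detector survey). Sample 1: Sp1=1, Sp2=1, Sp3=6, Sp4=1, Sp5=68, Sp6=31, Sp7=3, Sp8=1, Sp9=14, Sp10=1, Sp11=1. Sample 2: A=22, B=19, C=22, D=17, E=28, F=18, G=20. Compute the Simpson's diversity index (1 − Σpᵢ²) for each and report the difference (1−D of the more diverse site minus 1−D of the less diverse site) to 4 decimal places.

0.2093

Sample 1: N=128, proportions 0.007812, 0.007812, 0.046875, 0.007812, 0.53125, 0.242188, 0.023438, 0.007812, 0.109375, 0.007812, 0.007812, giving 1−D = 0.644043 (working shown to 6 dp, full precision carried).
Sample 2: N=146, proportions 0.150685, 0.130137, 0.150685, 0.116438, 0.191781, 0.123288, 0.136986, giving 1−D = 0.853350.
Difference = |0.644043 − 0.853350| = 0.209307, i.e. 0.2093 to 4 decimal places.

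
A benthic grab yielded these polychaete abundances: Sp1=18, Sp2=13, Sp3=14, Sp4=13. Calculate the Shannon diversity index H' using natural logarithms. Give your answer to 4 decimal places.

1.3766

Total N = 18+13+14+13 = 58, so the proportions are 0.310345, 0.224138, 0.241379, 0.224138 (working shown to 6 dp, full precision carried).
Each pᵢ ln pᵢ term: 0.310345×(-1.170071)=-0.363126, 0.224138×(-1.495494)=-0.335197, 0.241379×(-1.421386)=-0.343093, 0.224138×(-1.495494)=-0.335197.
Sum = -1.376612, so H' = 1.3766.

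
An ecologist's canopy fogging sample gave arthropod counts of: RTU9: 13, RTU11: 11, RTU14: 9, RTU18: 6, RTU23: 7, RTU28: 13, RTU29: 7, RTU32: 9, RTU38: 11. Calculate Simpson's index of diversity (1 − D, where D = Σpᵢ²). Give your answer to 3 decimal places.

0.882

Total N = 13+11+9+6+7+13+7+9+11 = 86, so the proportions are 0.15116, 0.12791, 0.10465, 0.06977, 0.0814, 0.15116, 0.0814, 0.10465, 0.12791 (working shown to 5 dp, full precision carried).
D = 0.15116² + 0.12791² + 0.10465² + 0.06977² + 0.0814² + 0.15116² + 0.0814² + 0.10465² + 0.12791² = 0.02285 + 0.01636 + 0.01095 + 0.00487 + 0.00663 + 0.02285 + 0.00663 + 0.01095 + 0.01636 = 0.11844.
So 1 − D = 0.88156, i.e. 0.882 to 3 decimal places.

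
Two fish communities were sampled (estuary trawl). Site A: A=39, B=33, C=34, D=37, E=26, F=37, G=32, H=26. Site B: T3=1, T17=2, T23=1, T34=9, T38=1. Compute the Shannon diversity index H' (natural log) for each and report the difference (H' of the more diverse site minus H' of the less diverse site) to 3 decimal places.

Site A: N=264, proportions 0.1477273, 0.125, 0.1287879, 0.1401515, 0.0984848, 0.1401515, 0.1212121, 0.0984848, giving H' = 2.0695385 (working shown to 7 dp, full precision carried).
Site B: N=14, proportions 0.0714286, 0.1428571, 0.0714286, 0.6428571, 0.0714286, giving H' = 1.1275348.
Difference = |2.0695385 − 1.1275348| = 0.9420037, i.e. 0.942 to 3 decimal places.

0.942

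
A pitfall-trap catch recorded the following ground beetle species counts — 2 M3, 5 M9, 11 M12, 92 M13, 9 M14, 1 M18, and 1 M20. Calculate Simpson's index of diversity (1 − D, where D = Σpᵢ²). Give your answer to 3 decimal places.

Total N = 2+5+11+92+9+1+1 = 121, so the proportions are 0.01653, 0.04132, 0.09091, 0.76033, 0.07438, 0.00826, 0.00826 (working shown to 5 dp, full precision carried).
D = 0.01653² + 0.04132² + 0.09091² + 0.76033² + 0.07438² + 0.00826² + 0.00826² = 0.00027 + 0.00171 + 0.00826 + 0.57810 + 0.00553 + 0.00007 + 0.00007 = 0.59402.
So 1 − D = 0.40598, i.e. 0.406 to 3 decimal places.

0.406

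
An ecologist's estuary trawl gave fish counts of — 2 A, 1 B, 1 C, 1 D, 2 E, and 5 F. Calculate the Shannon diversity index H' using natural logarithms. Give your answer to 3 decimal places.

Total N = 2+1+1+1+2+5 = 12, so the proportions are 0.16667, 0.08333, 0.08333, 0.08333, 0.16667, 0.41667 (working shown to 5 dp, full precision carried).
Each pᵢ ln pᵢ term: 0.16667×(-1.79176)=-0.29863, 0.08333×(-2.48491)=-0.20708, 0.08333×(-2.48491)=-0.20708, 0.08333×(-2.48491)=-0.20708, 0.16667×(-1.79176)=-0.29863, 0.41667×(-0.87547)=-0.36478.
Sum = -1.58326, so H' = 1.583.

1.583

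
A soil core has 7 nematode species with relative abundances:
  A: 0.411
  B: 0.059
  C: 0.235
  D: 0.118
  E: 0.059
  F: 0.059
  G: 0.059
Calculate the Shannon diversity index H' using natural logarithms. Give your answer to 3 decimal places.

Each pᵢ ln pᵢ term (working shown to 5 dp, full precision carried): 0.411×(-0.88916)=-0.36545, 0.059×(-2.83022)=-0.16698, 0.235×(-1.44817)=-0.34032, 0.118×(-2.13707)=-0.25217, 0.059×(-2.83022)=-0.16698, 0.059×(-2.83022)=-0.16698, 0.059×(-2.83022)=-0.16698.
Sum = -1.62587, so H' = 1.626.

1.626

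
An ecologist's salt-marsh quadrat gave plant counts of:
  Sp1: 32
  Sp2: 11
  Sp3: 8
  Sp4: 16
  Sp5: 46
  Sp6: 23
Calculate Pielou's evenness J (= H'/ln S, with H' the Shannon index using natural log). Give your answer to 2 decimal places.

0.91

Total N = 32+11+8+16+46+23 = 136, so the proportions are 0.2353, 0.0809, 0.0588, 0.1176, 0.3382, 0.1691 (working shown to 4 dp, full precision carried).
H' = −Σ pᵢ ln pᵢ = −((-0.3405) + (-0.2034) + (-0.1667) + (-0.2518) + (-0.3667) + (-0.3005)) = 1.6295.
With S = 6 species, ln S = 1.7918, so J = 1.6295/1.7918 = 0.9094, i.e. 0.91 to 2 decimal places.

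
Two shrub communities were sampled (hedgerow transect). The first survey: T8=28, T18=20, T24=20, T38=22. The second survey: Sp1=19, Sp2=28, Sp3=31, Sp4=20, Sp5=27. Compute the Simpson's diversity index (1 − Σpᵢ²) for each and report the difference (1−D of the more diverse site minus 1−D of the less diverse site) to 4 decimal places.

The first survey: N=90, proportions 0.311111, 0.222222, 0.222222, 0.244444, giving 1−D = 0.744691 (working shown to 6 dp, full precision carried).
The second survey: N=125, proportions 0.152, 0.224, 0.248, 0.16, 0.216, giving 1−D = 0.792960.
Difference = |0.744691 − 0.792960| = 0.048269, i.e. 0.0483 to 4 decimal places.

0.0483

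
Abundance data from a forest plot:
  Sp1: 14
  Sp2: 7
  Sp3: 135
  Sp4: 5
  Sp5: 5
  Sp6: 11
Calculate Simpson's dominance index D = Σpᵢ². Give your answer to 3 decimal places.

0.595

Total N = 14+7+135+5+5+11 = 177, so the proportions are 0.0791, 0.03955, 0.76271, 0.02825, 0.02825, 0.06215 (working shown to 5 dp, full precision carried).
D = 0.0791² + 0.03955² + 0.76271² + 0.02825² + 0.02825² + 0.06215² = 0.00626 + 0.00156 + 0.58173 + 0.00080 + 0.00080 + 0.00386 = 0.59501.
To 3 decimal places, D = 0.595.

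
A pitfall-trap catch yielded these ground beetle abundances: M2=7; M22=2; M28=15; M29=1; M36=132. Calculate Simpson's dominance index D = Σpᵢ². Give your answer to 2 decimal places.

0.72

Total N = 7+2+15+1+132 = 157, so the proportions are 0.0446, 0.0127, 0.0955, 0.0064, 0.8408 (working shown to 4 dp, full precision carried).
D = 0.0446² + 0.0127² + 0.0955² + 0.0064² + 0.8408² = 0.0020 + 0.0002 + 0.0091 + 0.0000 + 0.7069 = 0.7182.
To 2 decimal places, D = 0.72.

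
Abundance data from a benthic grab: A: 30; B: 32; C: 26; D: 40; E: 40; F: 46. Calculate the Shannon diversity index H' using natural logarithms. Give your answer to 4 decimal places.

1.7731

Total N = 30+32+26+40+40+46 = 214, so the proportions are 0.140187, 0.149533, 0.121495, 0.186916, 0.186916, 0.214953 (working shown to 6 dp, full precision carried).
Each pᵢ ln pᵢ term: 0.140187×(-1.964779)=-0.275436, 0.149533×(-1.900240)=-0.284148, 0.121495×(-2.107879)=-0.256098, 0.186916×(-1.677097)=-0.313476, 0.186916×(-1.677097)=-0.313476, 0.214953×(-1.537335)=-0.330455.
Sum = -1.773089, so H' = 1.7731.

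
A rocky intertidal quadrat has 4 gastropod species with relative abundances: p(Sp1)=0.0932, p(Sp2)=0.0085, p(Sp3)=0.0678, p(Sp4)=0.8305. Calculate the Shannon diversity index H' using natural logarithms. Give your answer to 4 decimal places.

Each pᵢ ln pᵢ term (working shown to 6 dp, full precision carried): 0.0932×(-2.373008)=-0.221164, 0.0085×(-4.767689)=-0.040525, 0.0678×(-2.691193)=-0.182463, 0.8305×(-0.185727)=-0.154247.
Sum = -0.598399, so H' = 0.5984.

0.5984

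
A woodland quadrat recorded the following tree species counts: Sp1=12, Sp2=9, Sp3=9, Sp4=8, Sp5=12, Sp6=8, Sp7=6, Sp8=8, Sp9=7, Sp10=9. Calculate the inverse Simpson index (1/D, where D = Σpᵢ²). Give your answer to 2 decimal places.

9.58

Total N = 12+9+9+8+12+8+6+8+7+9 = 88, so the proportions are 0.136364, 0.102273, 0.102273, 0.090909, 0.136364, 0.090909, 0.068182, 0.090909, 0.079545, 0.102273 (working shown to 6 dp, full precision carried).
D = 0.136364² + 0.102273² + 0.102273² + 0.090909² + 0.136364² + 0.090909² + 0.068182² + 0.090909² + 0.079545² + 0.102273² = 0.018595 + 0.010460 + 0.010460 + 0.008264 + 0.018595 + 0.008264 + 0.004649 + 0.008264 + 0.006327 + 0.010460 = 0.104339.
So 1/D = 9.5842, i.e. 9.58 to 2 decimal places.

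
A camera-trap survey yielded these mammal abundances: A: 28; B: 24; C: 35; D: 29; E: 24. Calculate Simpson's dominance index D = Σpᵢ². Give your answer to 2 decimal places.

0.20

Total N = 28+24+35+29+24 = 140, so the proportions are 0.2, 0.1714, 0.25, 0.2071, 0.1714 (working shown to 4 dp, full precision carried).
D = 0.2² + 0.1714² + 0.25² + 0.2071² + 0.1714² = 0.0400 + 0.0294 + 0.0625 + 0.0429 + 0.0294 = 0.2042.
To 2 decimal places, D = 0.20.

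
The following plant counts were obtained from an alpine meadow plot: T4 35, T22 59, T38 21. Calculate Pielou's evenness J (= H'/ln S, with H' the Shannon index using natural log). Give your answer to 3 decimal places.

Total N = 35+59+21 = 115, so the proportions are 0.30435, 0.51304, 0.18261 (working shown to 5 dp, full precision carried).
H' = −Σ pᵢ ln pᵢ = −((-0.36205) + (-0.34240) + (-0.31051)) = 1.01496.
With S = 3 species, ln S = 1.09861, so J = 1.01496/1.09861 = 0.92386, i.e. 0.924 to 3 decimal places.

0.924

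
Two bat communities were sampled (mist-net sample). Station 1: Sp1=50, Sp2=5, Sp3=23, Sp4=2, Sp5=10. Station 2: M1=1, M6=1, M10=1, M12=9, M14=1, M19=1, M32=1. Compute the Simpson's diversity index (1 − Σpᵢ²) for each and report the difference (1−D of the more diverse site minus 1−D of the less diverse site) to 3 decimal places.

0.003

Station 1: N=90, proportions 0.55556, 0.05556, 0.25556, 0.02222, 0.11111, giving 1−D = 0.61012 (working shown to 5 dp, full precision carried).
Station 2: N=15, proportions 0.06667, 0.06667, 0.06667, 0.6, 0.06667, 0.06667, 0.06667, giving 1−D = 0.61333.
Difference = |0.61012 − 0.61333| = 0.00321, i.e. 0.003 to 3 decimal places.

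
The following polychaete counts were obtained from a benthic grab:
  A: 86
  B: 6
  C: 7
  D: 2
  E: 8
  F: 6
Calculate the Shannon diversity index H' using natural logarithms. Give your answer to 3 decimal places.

Total N = 86+6+7+2+8+6 = 115, so the proportions are 0.74783, 0.05217, 0.06087, 0.01739, 0.06957, 0.05217 (working shown to 5 dp, full precision carried).
Each pᵢ ln pᵢ term: 0.74783×(-0.29058)=-0.21731, 0.05217×(-2.95317)=-0.15408, 0.06087×(-2.79902)=-0.17038, 0.01739×(-4.05178)=-0.07047, 0.06957×(-2.66549)=-0.18543, 0.05217×(-2.95317)=-0.15408.
Sum = -0.95173, so H' = 0.952.

0.952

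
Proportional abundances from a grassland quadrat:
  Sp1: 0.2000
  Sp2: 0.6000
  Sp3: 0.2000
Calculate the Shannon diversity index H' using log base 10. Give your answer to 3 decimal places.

0.413

Each pᵢ log₁₀ pᵢ term (working shown to 5 dp, full precision carried): 0.2×(-0.69897)=-0.13979, 0.6×(-0.22185)=-0.13311, 0.2×(-0.69897)=-0.13979.
Sum = -0.41270, so H' = 0.413.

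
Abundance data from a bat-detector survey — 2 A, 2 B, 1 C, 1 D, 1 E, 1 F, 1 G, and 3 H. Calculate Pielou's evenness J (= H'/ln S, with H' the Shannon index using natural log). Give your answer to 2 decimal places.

Total N = 2+2+1+1+1+1+1+3 = 12, so the proportions are 0.1667, 0.1667, 0.0833, 0.0833, 0.0833, 0.0833, 0.0833, 0.25 (working shown to 4 dp, full precision carried).
H' = −Σ pᵢ ln pᵢ = −((-0.2986) + (-0.2986) + (-0.2071) + (-0.2071) + (-0.2071) + (-0.2071) + (-0.2071) + (-0.3466)) = 1.9792.
With S = 8 species, ln S = 2.0794, so J = 1.9792/2.0794 = 0.9518, i.e. 0.95 to 2 decimal places.

0.95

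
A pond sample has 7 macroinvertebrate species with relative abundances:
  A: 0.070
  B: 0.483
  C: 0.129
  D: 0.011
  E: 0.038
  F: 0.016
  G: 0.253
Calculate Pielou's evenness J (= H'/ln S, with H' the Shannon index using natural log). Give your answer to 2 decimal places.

H' = −Σ pᵢ ln pᵢ = −((-0.1861) + (-0.3515) + (-0.2642) + (-0.0496) + (-0.1243) + (-0.0662) + (-0.3477)) = 1.3896 (working shown to 4 dp, full precision carried).
With S = 7 species, ln S = 1.9459, so J = 1.3896/1.9459 = 0.7141, i.e. 0.71 to 2 decimal places.

0.71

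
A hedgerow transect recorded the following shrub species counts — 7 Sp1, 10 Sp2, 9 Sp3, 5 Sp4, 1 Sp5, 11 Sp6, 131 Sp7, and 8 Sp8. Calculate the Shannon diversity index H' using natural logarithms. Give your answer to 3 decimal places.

Total N = 7+10+9+5+1+11+131+8 = 182, so the proportions are 0.03846, 0.05495, 0.04945, 0.02747, 0.00549, 0.06044, 0.71978, 0.04396 (working shown to 5 dp, full precision carried).
Each pᵢ ln pᵢ term: 0.03846×(-3.25810)=-0.12531, 0.05495×(-2.90142)=-0.15942, 0.04945×(-3.00678)=-0.14869, 0.02747×(-3.59457)=-0.09875, 0.00549×(-5.20401)=-0.02859, 0.06044×(-2.80611)=-0.16960, 0.71978×(-0.32881)=-0.23667, 0.04396×(-3.12457)=-0.13734.
Sum = -1.10438, so H' = 1.104.

1.104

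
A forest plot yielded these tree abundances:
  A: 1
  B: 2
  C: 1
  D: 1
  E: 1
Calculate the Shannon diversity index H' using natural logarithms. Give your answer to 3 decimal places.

1.561

Total N = 1+2+1+1+1 = 6, so the proportions are 0.16667, 0.33333, 0.16667, 0.16667, 0.16667 (working shown to 5 dp, full precision carried).
Each pᵢ ln pᵢ term: 0.16667×(-1.79176)=-0.29863, 0.33333×(-1.09861)=-0.36620, 0.16667×(-1.79176)=-0.29863, 0.16667×(-1.79176)=-0.29863, 0.16667×(-1.79176)=-0.29863.
Sum = -1.56071, so H' = 1.561.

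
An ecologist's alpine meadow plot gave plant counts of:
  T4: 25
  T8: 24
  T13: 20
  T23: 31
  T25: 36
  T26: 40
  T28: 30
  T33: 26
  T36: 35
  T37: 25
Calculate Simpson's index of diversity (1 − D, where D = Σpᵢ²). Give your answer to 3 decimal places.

Total N = 25+24+20+31+36+40+30+26+35+25 = 292, so the proportions are 0.08562, 0.08219, 0.06849, 0.10616, 0.12329, 0.13699, 0.10274, 0.08904, 0.11986, 0.08562 (working shown to 5 dp, full precision carried).
D = 0.08562² + 0.08219² + 0.06849² + 0.10616² + 0.12329² + 0.13699² + 0.10274² + 0.08904² + 0.11986² + 0.08562² = 0.00733 + 0.00676 + 0.00469 + 0.01127 + 0.01520 + 0.01877 + 0.01056 + 0.00793 + 0.01437 + 0.00733 = 0.10419.
So 1 − D = 0.89581, i.e. 0.896 to 3 decimal places.

0.896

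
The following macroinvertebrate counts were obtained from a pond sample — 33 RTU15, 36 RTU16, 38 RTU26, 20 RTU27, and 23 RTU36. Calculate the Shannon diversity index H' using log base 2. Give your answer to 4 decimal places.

2.2789

Total N = 33+36+38+20+23 = 150, so the proportions are 0.22, 0.24, 0.253333, 0.133333, 0.153333 (working shown to 6 dp, full precision carried).
Each pᵢ log₂ pᵢ term: 0.22×(-2.184425)=-0.480573, 0.24×(-2.058894)=-0.494134, 0.253333×(-1.980891)=-0.501826, 0.133333×(-2.906891)=-0.387585, 0.153333×(-2.705257)=-0.414806.
Sum = -2.278925, so H' = 2.2789.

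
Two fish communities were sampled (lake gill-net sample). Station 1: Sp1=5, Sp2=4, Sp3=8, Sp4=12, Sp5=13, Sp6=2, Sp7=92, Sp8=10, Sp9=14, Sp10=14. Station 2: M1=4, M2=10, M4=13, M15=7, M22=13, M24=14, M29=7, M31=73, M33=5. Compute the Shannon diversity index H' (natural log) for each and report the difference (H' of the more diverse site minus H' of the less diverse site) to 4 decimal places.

Station 1: N=174, proportions 0.028736, 0.022989, 0.045977, 0.068966, 0.074713, 0.011494, 0.528736, 0.057471, 0.08046, 0.08046, giving H' = 1.666518 (working shown to 6 dp, full precision carried).
Station 2: N=146, proportions 0.027397, 0.068493, 0.089041, 0.047945, 0.089041, 0.09589, 0.047945, 0.5, 0.034247, giving H' = 1.691141.
Difference = |1.666518 − 1.691141| = 0.024623, i.e. 0.0246 to 4 decimal places.

0.0246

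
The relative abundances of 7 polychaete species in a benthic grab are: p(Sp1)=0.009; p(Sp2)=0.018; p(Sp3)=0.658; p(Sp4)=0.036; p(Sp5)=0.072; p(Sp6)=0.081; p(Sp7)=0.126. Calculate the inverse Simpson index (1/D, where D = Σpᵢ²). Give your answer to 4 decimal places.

D = 0.009² + 0.018² + 0.658² + 0.036² + 0.072² + 0.081² + 0.126² = 0.0000810 + 0.0003240 + 0.4329640 + 0.0012960 + 0.0051840 + 0.0065610 + 0.0158760 = 0.4622860 (working shown to 7 dp, full precision carried).
So 1/D = 2.163163, i.e. 2.1632 to 4 decimal places.

2.1632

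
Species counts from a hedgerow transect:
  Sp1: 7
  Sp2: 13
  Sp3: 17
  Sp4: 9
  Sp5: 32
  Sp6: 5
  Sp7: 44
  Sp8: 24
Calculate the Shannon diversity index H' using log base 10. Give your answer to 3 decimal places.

Total N = 7+13+17+9+32+5+44+24 = 151, so the proportions are 0.04636, 0.08609, 0.11258, 0.0596, 0.21192, 0.03311, 0.29139, 0.15894 (working shown to 5 dp, full precision carried).
Each pᵢ log₁₀ pᵢ term: 0.04636×(-1.33388)=-0.06184, 0.08609×(-1.06503)=-0.09169, 0.11258×(-0.94853)=-0.10679, 0.0596×(-1.22473)=-0.07300, 0.21192×(-0.67383)=-0.14280, 0.03311×(-1.48001)=-0.04901, 0.29139×(-0.53552)=-0.15605, 0.15894×(-0.79877)=-0.12696.
Sum = -0.80812, so H' = 0.808.

0.808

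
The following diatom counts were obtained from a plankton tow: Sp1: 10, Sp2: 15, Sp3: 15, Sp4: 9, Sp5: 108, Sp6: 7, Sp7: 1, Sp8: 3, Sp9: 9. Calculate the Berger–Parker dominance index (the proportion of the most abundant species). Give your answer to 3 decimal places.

Total N = 10+15+15+9+108+7+1+3+9 = 177, so the proportions are 0.0565, 0.08475, 0.08475, 0.05085, 0.61017, 0.03955, 0.00565, 0.01695, 0.05085 (working shown to 5 dp, full precision carried).
The largest proportion is 0.61017, i.e. d = 0.610 to 3 decimal places.

0.610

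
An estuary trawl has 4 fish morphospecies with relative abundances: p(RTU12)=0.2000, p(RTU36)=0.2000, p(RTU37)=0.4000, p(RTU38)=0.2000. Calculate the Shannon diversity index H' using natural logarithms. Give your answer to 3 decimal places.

Each pᵢ ln pᵢ term (working shown to 5 dp, full precision carried): 0.2×(-1.60944)=-0.32189, 0.2×(-1.60944)=-0.32189, 0.4×(-0.91629)=-0.36652, 0.2×(-1.60944)=-0.32189.
Sum = -1.33218, so H' = 1.332.

1.332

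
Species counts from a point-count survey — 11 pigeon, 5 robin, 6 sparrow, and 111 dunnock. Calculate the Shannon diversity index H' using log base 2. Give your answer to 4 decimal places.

0.8947

Total N = 11+5+6+111 = 133, so the proportions are 0.082707, 0.037594, 0.045113, 0.834586 (working shown to 6 dp, full precision carried).
Each pᵢ log₂ pᵢ term: 0.082707×(-3.595851)=-0.297401, 0.037594×(-4.733354)=-0.177946, 0.045113×(-4.470320)=-0.201669, 0.834586×(-0.260867)=-0.217716.
Sum = -0.894731, so H' = 0.8947.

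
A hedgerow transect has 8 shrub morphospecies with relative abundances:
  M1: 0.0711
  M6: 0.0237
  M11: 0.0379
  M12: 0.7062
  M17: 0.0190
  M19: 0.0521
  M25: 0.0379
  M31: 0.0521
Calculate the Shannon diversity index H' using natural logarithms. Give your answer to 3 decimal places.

1.154

Each pᵢ ln pᵢ term (working shown to 5 dp, full precision carried): 0.0711×(-2.64367)=-0.18796, 0.0237×(-3.74228)=-0.08869, 0.0379×(-3.27280)=-0.12404, 0.7062×(-0.34786)=-0.24566, 0.019×(-3.96332)=-0.07530, 0.0521×(-2.95459)=-0.15393, 0.0379×(-3.27280)=-0.12404, 0.0521×(-2.95459)=-0.15393.
Sum = -1.15356, so H' = 1.154.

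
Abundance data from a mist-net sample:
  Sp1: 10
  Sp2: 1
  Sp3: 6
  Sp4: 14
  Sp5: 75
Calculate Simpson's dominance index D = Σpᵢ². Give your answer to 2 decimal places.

Total N = 10+1+6+14+75 = 106, so the proportions are 0.0943, 0.0094, 0.0566, 0.1321, 0.7075 (working shown to 4 dp, full precision carried).
D = 0.0943² + 0.0094² + 0.0566² + 0.1321² + 0.7075² = 0.0089 + 0.0001 + 0.0032 + 0.0174 + 0.5006 = 0.5303.
To 2 decimal places, D = 0.53.

0.53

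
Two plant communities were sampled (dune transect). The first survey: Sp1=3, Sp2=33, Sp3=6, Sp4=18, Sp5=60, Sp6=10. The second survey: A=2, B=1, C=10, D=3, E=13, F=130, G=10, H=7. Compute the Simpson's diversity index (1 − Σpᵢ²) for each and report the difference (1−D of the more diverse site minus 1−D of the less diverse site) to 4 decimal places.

0.2543

The first survey: N=130, proportions 0.023077, 0.253846, 0.046154, 0.138462, 0.461538, 0.076923, giving 1−D = 0.694793 (working shown to 6 dp, full precision carried).
The second survey: N=176, proportions 0.011364, 0.005682, 0.056818, 0.017045, 0.073864, 0.738636, 0.056818, 0.039773, giving 1−D = 0.440470.
Difference = |0.694793 − 0.440470| = 0.254323, i.e. 0.2543 to 4 decimal places.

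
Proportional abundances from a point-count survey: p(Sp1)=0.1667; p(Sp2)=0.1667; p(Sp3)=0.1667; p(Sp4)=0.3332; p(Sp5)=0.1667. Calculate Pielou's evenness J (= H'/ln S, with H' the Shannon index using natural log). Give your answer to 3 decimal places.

0.970

H' = −Σ pᵢ ln pᵢ = −((-0.29865) + (-0.29865) + (-0.29865) + (-0.36619) + (-0.29865)) = 1.56080 (working shown to 5 dp, full precision carried).
With S = 5 species, ln S = 1.60944, so J = 1.56080/1.60944 = 0.96978, i.e. 0.970 to 3 decimal places.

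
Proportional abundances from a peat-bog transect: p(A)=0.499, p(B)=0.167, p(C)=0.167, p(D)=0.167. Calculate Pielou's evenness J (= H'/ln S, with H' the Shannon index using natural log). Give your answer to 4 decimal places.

H' = −Σ pᵢ ln pᵢ = −((-0.346879) + (-0.298890) + (-0.298890) + (-0.298890)) = 1.243550 (working shown to 6 dp, full precision carried).
With S = 4 species, ln S = 1.386294, so J = 1.243550/1.386294 = 0.897032, i.e. 0.8970 to 4 decimal places.

0.8970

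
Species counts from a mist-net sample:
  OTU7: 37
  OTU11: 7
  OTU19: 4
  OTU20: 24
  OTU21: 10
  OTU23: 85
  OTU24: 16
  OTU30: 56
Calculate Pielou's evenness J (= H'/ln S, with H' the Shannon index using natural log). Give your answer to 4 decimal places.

Total N = 37+7+4+24+10+85+16+56 = 239, so the proportions are 0.154812, 0.029289, 0.016736, 0.100418, 0.041841, 0.355649, 0.066946, 0.23431 (working shown to 6 dp, full precision carried).
H' = −Σ pᵢ ln pᵢ = −((-0.288808) + (-0.103405) + (-0.068455) + (-0.230803) + (-0.132798) + (-0.367674) + (-0.181013) + (-0.340009)) = 1.712965.
With S = 8 species, ln S = 2.079442, so J = 1.712965/2.079442 = 0.823762, i.e. 0.8238 to 4 decimal places.

0.8238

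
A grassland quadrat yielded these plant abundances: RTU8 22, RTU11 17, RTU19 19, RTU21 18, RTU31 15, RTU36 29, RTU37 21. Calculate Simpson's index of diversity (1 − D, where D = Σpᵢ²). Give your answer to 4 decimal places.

0.8509

Total N = 22+17+19+18+15+29+21 = 141, so the proportions are 0.156028, 0.120567, 0.134752, 0.12766, 0.106383, 0.205674, 0.148936 (working shown to 6 dp, full precision carried).
D = 0.156028² + 0.120567² + 0.134752² + 0.12766² + 0.106383² + 0.205674² + 0.148936² = 0.024345 + 0.014536 + 0.018158 + 0.016297 + 0.011317 + 0.042302 + 0.022182 = 0.149137.
So 1 − D = 0.850863, i.e. 0.8509 to 4 decimal places.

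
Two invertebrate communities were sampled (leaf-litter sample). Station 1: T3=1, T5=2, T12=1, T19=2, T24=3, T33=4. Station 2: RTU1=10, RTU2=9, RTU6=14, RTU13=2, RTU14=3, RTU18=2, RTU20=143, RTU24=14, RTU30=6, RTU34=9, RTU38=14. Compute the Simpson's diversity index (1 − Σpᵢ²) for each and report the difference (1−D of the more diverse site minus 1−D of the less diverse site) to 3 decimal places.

0.211

Station 1: N=13, proportions 0.07692, 0.15385, 0.07692, 0.15385, 0.23077, 0.30769, giving 1−D = 0.79290 (working shown to 5 dp, full precision carried).
Station 2: N=226, proportions 0.04425, 0.03982, 0.06195, 0.00885, 0.01327, 0.00885, 0.63274, 0.06195, 0.02655, 0.03982, 0.06195, giving 1−D = 0.58196.
Difference = |0.79290 − 0.58196| = 0.21094, i.e. 0.211 to 3 decimal places.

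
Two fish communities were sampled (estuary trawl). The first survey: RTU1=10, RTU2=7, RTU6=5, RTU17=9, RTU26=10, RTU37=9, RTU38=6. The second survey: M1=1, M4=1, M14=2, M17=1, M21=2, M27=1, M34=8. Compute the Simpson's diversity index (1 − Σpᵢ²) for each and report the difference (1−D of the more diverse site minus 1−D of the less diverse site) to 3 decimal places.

The first survey: N=56, proportions 0.178571, 0.125, 0.089286, 0.160714, 0.178571, 0.160714, 0.107143, giving 1−D = 0.849490 (working shown to 6 dp, full precision carried).
The second survey: N=16, proportions 0.0625, 0.0625, 0.125, 0.0625, 0.125, 0.0625, 0.5, giving 1−D = 0.703125.
Difference = |0.849490 − 0.703125| = 0.146365, i.e. 0.146 to 3 decimal places.

0.146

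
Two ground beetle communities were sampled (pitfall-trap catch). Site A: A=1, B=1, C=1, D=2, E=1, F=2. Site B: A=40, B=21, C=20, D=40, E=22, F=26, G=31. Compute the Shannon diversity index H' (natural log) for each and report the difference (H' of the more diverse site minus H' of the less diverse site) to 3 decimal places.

0.175

Site A: N=8, proportions 0.125, 0.125, 0.125, 0.25, 0.125, 0.25, giving H' = 1.73287 (working shown to 5 dp, full precision carried).
Site B: N=200, proportions 0.2, 0.105, 0.1, 0.2, 0.11, 0.13, 0.155, giving H' = 1.90768.
Difference = |1.73287 − 1.90768| = 0.17481, i.e. 0.175 to 3 decimal places.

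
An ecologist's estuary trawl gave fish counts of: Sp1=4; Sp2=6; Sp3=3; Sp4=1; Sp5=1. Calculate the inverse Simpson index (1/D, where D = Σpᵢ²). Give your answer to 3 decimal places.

3.571

Total N = 4+6+3+1+1 = 15, so the proportions are 0.2666667, 0.4, 0.2, 0.0666667, 0.0666667 (working shown to 7 dp, full precision carried).
D = 0.2666667² + 0.4² + 0.2² + 0.0666667² + 0.0666667² = 0.0711111 + 0.1600000 + 0.0400000 + 0.0044444 + 0.0044444 = 0.2800000.
So 1/D = 3.57143, i.e. 3.571 to 3 decimal places.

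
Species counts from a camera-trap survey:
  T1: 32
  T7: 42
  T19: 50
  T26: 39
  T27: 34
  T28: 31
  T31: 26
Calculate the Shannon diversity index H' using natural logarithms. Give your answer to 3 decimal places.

Total N = 32+42+50+39+34+31+26 = 254, so the proportions are 0.12598, 0.16535, 0.19685, 0.15354, 0.13386, 0.12205, 0.10236 (working shown to 5 dp, full precision carried).
Each pᵢ ln pᵢ term: 0.12598×(-2.07160)=-0.26099, 0.16535×(-1.79966)=-0.29758, 0.19685×(-1.62531)=-0.31994, 0.15354×(-1.87377)=-0.28771, 0.13386×(-2.01097)=-0.26919, 0.12205×(-2.10335)=-0.25671, 0.10236×(-2.27924)=-0.23331.
Sum = -1.92542, so H' = 1.925.

1.925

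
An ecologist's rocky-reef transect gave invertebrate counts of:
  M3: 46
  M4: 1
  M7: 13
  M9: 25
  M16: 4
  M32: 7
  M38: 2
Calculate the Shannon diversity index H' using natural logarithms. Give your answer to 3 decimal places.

1.417

Total N = 46+1+13+25+4+7+2 = 98, so the proportions are 0.46939, 0.0102, 0.13265, 0.2551, 0.04082, 0.07143, 0.02041 (working shown to 5 dp, full precision carried).
Each pᵢ ln pᵢ term: 0.46939×(-0.75633)=-0.35501, 0.0102×(-4.58497)=-0.04679, 0.13265×(-2.02002)=-0.26796, 0.2551×(-1.36609)=-0.34849, 0.04082×(-3.19867)=-0.13056, 0.07143×(-2.63906)=-0.18850, 0.02041×(-3.89182)=-0.07942.
Sum = -1.41674, so H' = 1.417.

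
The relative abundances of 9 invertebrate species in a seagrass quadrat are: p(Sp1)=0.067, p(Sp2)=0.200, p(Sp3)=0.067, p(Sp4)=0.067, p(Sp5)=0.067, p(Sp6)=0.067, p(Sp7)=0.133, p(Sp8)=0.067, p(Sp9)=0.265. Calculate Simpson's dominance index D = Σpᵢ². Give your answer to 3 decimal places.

D = 0.067² + 0.2² + 0.067² + 0.067² + 0.067² + 0.067² + 0.133² + 0.067² + 0.265² = 0.00449 + 0.04000 + 0.00449 + 0.00449 + 0.00449 + 0.00449 + 0.01769 + 0.00449 + 0.07023 = 0.15485 (working shown to 5 dp, full precision carried).
To 3 decimal places, D = 0.155.

0.155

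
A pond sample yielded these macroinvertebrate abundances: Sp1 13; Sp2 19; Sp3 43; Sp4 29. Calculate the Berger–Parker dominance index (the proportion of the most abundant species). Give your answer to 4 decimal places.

0.4135

Total N = 13+19+43+29 = 104, so the proportions are 0.125, 0.182692, 0.413462, 0.278846 (working shown to 6 dp, full precision carried).
The largest proportion is 0.413462, i.e. d = 0.4135 to 4 decimal places.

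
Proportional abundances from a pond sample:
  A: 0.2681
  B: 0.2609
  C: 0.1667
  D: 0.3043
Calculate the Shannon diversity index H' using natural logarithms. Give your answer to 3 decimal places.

Each pᵢ ln pᵢ term (working shown to 5 dp, full precision carried): 0.2681×(-1.31640)=-0.35293, 0.2609×(-1.34362)=-0.35055, 0.1667×(-1.79156)=-0.29865, 0.3043×(-1.18974)=-0.36204.
Sum = -1.36417, so H' = 1.364.

1.364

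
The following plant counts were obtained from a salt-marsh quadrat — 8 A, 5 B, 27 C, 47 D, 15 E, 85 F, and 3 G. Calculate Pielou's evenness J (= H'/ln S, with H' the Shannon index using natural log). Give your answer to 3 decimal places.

0.759

Total N = 8+5+27+47+15+85+3 = 190, so the proportions are 0.04211, 0.02632, 0.14211, 0.24737, 0.07895, 0.44737, 0.01579 (working shown to 5 dp, full precision carried).
H' = −Σ pᵢ ln pᵢ = −((-0.13337) + (-0.09573) + (-0.27727) + (-0.34554) + (-0.20045) + (-0.35985) + (-0.06550)) = 1.47771.
With S = 7 species, ln S = 1.94591, so J = 1.47771/1.94591 = 0.75939, i.e. 0.759 to 3 decimal places.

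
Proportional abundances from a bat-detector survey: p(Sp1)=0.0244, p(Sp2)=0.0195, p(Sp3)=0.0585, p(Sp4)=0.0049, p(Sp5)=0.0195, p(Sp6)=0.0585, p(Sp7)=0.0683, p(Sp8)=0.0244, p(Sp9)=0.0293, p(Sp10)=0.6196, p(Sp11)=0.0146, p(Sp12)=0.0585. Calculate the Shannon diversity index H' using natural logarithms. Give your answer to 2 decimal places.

1.50

Each pᵢ ln pᵢ term (working shown to 4 dp, full precision carried): 0.0244×(-3.7132)=-0.0906, 0.0195×(-3.9373)=-0.0768, 0.0585×(-2.8387)=-0.1661, 0.0049×(-5.3185)=-0.0261, 0.0195×(-3.9373)=-0.0768, 0.0585×(-2.8387)=-0.1661, 0.0683×(-2.6838)=-0.1833, 0.0244×(-3.7132)=-0.0906, 0.0293×(-3.5302)=-0.1034, 0.6196×(-0.4787)=-0.2966, 0.0146×(-4.2267)=-0.0617, 0.0585×(-2.8387)=-0.1661.
Sum = -1.5041, so H' = 1.50.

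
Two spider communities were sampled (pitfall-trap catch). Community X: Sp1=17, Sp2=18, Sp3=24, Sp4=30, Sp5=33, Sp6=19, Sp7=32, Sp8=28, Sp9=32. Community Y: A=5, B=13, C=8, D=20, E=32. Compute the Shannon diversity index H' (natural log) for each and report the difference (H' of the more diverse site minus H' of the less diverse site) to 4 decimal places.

0.7452

Community X: N=233, proportions 0.072961, 0.077253, 0.103004, 0.128755, 0.141631, 0.081545, 0.137339, 0.120172, 0.137339, giving H' = 2.168041 (working shown to 6 dp, full precision carried).
Community Y: N=78, proportions 0.064103, 0.166667, 0.102564, 0.25641, 0.410256, giving H' = 1.422795.
Difference = |2.168041 − 1.422795| = 0.745246, i.e. 0.7452 to 4 decimal places.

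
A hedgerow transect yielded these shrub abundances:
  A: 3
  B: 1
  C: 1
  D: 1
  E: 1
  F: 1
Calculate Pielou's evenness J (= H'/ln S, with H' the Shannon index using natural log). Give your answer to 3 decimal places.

0.931

Total N = 3+1+1+1+1+1 = 8, so the proportions are 0.375, 0.125, 0.125, 0.125, 0.125, 0.125 (working shown to 5 dp, full precision carried).
H' = −Σ pᵢ ln pᵢ = −((-0.36781) + (-0.25993) + (-0.25993) + (-0.25993) + (-0.25993) + (-0.25993)) = 1.66746.
With S = 6 species, ln S = 1.79176, so J = 1.66746/1.79176 = 0.93063, i.e. 0.931 to 3 decimal places.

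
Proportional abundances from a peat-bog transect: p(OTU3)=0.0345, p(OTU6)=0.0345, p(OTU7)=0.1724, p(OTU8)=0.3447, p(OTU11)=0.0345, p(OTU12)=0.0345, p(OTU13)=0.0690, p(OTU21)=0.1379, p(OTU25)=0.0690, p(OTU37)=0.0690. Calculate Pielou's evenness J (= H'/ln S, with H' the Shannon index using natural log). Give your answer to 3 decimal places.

H' = −Σ pᵢ ln pᵢ = −((-0.11615) + (-0.11615) + (-0.30307) + (-0.36713) + (-0.11615) + (-0.11615) + (-0.18448) + (-0.27321) + (-0.18448) + (-0.18448)) = 1.96148 (working shown to 5 dp, full precision carried).
With S = 10 species, ln S = 2.30259, so J = 1.96148/2.30259 = 0.85186, i.e. 0.852 to 3 decimal places.

0.852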